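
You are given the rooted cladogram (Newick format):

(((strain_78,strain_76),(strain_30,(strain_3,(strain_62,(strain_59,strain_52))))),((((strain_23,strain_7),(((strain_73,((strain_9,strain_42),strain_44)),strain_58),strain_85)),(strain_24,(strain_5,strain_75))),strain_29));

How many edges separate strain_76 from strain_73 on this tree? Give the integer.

The MRCA of strain_76 and strain_73 is the root of the tree.
From strain_76 up to that node: 3 branches. From strain_73 up to the same node: 7 branches. Total: 3 + 7 = 10.

10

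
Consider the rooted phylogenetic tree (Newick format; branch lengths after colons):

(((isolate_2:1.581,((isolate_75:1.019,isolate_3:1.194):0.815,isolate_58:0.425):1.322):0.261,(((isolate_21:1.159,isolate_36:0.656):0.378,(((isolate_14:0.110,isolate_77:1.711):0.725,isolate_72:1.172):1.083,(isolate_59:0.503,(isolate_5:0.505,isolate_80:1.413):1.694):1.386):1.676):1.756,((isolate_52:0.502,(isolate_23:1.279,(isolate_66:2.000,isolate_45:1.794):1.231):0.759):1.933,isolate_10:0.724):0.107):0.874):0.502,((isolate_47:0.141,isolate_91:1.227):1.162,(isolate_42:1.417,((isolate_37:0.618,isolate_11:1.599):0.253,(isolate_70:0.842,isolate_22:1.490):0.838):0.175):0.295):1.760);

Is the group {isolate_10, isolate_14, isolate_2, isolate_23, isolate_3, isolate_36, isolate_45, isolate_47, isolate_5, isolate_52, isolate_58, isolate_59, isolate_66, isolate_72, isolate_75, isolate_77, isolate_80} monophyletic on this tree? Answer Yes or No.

The MRCA of the listed taxa is the root, so the smallest clade containing them is the whole tree.
That clade also contains isolate_11, isolate_21, isolate_22, isolate_37, isolate_42, isolate_70, isolate_91, which are not in the proposed group, so the group is not monophyletic.

No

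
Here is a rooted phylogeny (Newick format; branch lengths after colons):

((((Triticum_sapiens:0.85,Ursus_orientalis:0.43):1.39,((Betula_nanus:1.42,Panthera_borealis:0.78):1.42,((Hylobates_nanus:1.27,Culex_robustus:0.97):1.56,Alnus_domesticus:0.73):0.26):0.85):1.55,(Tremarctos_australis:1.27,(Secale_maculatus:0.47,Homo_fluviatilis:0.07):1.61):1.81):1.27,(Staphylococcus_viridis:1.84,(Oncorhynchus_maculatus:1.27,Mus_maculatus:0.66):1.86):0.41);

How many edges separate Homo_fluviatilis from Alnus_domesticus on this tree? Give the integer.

The MRCA of Homo_fluviatilis and Alnus_domesticus is the node subtending (((Triticum_sapiens,Ursus_orientalis),((Betula_nanus,Panthera_borealis),((Hylobates_nanus,Culex_robustus),Alnus_domesticus))),(Tremarctos_australis,(Secale_maculatus,Homo_fluviatilis))).
From Homo_fluviatilis up to that node: 3 branches. From Alnus_domesticus up to the same node: 4 branches. Total: 3 + 4 = 7.

7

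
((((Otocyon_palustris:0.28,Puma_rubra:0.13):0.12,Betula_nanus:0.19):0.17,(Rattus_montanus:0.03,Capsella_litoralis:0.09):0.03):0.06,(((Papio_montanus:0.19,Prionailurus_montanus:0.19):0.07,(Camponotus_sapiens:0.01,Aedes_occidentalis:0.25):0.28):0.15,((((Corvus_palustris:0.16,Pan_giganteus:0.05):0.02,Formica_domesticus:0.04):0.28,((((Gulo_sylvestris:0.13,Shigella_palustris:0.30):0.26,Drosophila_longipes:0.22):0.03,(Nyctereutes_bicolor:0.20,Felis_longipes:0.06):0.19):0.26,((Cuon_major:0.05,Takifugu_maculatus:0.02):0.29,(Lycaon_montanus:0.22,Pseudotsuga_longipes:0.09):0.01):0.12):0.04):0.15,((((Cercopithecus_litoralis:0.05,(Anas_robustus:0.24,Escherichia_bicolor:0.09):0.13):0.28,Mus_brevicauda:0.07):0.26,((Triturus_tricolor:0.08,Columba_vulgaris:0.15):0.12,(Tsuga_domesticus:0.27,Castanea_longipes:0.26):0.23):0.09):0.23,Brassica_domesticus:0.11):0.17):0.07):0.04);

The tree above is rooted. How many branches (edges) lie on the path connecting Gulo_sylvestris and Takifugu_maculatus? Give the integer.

The MRCA of Gulo_sylvestris and Takifugu_maculatus is the node subtending ((((Gulo_sylvestris,Shigella_palustris),Drosophila_longipes),(Nyctereutes_bicolor,Felis_longipes)),((Cuon_major,Takifugu_maculatus),(Lycaon_montanus,Pseudotsuga_longipes))).
From Gulo_sylvestris up to that node: 4 branches. From Takifugu_maculatus up to the same node: 3 branches. Total: 4 + 3 = 7.

7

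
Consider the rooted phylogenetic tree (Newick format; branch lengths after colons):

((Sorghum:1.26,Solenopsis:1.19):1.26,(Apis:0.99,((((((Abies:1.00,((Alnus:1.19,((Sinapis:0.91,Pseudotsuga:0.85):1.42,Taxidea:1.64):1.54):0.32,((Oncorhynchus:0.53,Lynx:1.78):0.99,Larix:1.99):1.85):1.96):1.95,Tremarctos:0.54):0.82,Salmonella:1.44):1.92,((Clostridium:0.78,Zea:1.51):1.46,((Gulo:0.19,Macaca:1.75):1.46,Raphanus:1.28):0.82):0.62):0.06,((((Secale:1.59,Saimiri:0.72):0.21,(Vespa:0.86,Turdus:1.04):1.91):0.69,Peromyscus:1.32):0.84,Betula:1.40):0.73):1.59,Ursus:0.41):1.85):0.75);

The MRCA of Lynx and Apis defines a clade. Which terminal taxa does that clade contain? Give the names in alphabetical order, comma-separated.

Tracing Lynx: it sits inside (Oncorhynchus,Lynx).
Tracing Apis: it sits inside (Apis,((((((Abies,((Alnus,((Sinapis,Pseudotsuga),Taxidea)),((Oncorhynchus,Lynx),Larix))),Tremarctos),Salmonella),((Clostridium,Zea),((Gulo,Macaca),Raphanus))),((((Secale,Saimiri),(Vespa,Turdus)),Peromyscus),Betula)),Ursus)).
The smallest clade enclosing both is (Apis,((((((Abies,((Alnus,((Sinapis,Pseudotsuga),Taxidea)),((Oncorhynchus,Lynx),Larix))),Tremarctos),Salmonella),((Clostridium,Zea),((Gulo,Macaca),Raphanus))),((((Secale,Saimiri),(Vespa,Turdus)),Peromyscus),Betula)),Ursus)); the answer is its 23 terminal taxa in alphabetical order.

Abies, Alnus, Apis, Betula, Clostridium, Gulo, Larix, Lynx, Macaca, Oncorhynchus, Peromyscus, Pseudotsuga, Raphanus, Saimiri, Salmonella, Secale, Sinapis, Taxidea, Tremarctos, Turdus, Ursus, Vespa, Zea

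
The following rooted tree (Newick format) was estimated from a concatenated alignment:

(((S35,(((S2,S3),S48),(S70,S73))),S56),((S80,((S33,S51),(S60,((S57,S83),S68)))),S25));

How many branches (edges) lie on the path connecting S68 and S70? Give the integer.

11

The MRCA of S68 and S70 is the root of the tree.
From S68 up to that node: 6 branches. From S70 up to the same node: 5 branches. Total: 6 + 5 = 11.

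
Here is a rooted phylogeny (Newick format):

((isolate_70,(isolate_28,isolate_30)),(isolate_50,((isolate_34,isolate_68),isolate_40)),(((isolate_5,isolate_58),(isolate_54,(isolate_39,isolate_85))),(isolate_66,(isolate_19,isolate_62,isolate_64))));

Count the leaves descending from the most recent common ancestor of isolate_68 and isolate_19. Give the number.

The MRCA of isolate_68 and isolate_19 is the root, so the clade is the entire tree.
That clade contains 16 terminal taxa: isolate_19, isolate_28, isolate_30, isolate_34, isolate_39, isolate_40, isolate_5, isolate_50, isolate_54, isolate_58, isolate_62, isolate_64, isolate_66, isolate_68, isolate_70, isolate_85.

16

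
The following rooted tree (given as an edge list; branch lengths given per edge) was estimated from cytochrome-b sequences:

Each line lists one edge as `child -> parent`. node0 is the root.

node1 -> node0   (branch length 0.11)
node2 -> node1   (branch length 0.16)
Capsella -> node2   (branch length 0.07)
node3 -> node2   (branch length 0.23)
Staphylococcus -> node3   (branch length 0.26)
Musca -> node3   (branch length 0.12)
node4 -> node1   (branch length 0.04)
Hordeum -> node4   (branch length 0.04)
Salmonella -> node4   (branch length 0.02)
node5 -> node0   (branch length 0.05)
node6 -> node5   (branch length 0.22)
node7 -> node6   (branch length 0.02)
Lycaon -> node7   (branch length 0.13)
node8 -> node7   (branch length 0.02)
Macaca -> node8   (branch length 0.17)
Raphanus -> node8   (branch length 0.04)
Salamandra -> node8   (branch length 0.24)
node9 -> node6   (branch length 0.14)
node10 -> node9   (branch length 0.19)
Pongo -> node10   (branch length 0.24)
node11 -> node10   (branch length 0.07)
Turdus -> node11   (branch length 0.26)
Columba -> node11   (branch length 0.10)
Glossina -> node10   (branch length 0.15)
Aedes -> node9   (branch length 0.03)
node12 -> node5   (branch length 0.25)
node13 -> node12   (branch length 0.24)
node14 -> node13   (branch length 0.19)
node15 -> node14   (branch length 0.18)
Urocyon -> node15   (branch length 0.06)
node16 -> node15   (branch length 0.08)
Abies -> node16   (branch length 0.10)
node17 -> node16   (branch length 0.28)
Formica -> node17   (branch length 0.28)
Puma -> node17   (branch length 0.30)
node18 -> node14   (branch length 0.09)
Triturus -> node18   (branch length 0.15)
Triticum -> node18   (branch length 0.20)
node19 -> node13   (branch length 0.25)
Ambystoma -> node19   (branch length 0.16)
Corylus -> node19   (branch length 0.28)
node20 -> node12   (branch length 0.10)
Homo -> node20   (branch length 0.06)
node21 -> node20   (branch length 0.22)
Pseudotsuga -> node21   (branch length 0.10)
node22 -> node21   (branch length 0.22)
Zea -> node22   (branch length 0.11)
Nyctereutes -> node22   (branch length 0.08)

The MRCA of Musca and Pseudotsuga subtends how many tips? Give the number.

26

The MRCA of Musca and Pseudotsuga is the root, so the clade is the entire tree.
That clade contains 26 terminal taxa: Abies, Aedes, Ambystoma, Capsella, Columba, Corylus, Formica, Glossina, Homo, Hordeum, Lycaon, Macaca, Musca, Nyctereutes, Pongo, Pseudotsuga, Puma, Raphanus, Salamandra, Salmonella, Staphylococcus, Triticum, Triturus, Turdus, Urocyon, Zea.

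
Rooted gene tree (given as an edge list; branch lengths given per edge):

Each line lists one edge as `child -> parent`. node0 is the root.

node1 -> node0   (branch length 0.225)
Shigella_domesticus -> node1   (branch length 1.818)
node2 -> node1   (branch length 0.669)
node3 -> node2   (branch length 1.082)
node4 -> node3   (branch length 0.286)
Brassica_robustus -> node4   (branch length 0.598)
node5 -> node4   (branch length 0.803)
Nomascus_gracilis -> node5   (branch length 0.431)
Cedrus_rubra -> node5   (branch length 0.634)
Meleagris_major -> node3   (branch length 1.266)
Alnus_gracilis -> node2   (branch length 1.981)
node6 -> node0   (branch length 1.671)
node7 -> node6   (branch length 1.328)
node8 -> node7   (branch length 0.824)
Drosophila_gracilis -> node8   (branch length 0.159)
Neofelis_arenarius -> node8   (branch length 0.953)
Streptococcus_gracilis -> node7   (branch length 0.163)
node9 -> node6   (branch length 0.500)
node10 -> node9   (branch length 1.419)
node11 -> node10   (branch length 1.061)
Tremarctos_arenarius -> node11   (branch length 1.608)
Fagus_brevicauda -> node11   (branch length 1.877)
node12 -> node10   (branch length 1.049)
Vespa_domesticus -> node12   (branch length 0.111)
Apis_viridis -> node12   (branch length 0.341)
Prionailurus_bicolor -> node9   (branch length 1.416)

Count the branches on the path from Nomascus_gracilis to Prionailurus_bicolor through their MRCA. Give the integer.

9

The MRCA of Nomascus_gracilis and Prionailurus_bicolor is the root of the tree.
From Nomascus_gracilis up to that node: 6 branches. From Prionailurus_bicolor up to the same node: 3 branches. Total: 6 + 3 = 9.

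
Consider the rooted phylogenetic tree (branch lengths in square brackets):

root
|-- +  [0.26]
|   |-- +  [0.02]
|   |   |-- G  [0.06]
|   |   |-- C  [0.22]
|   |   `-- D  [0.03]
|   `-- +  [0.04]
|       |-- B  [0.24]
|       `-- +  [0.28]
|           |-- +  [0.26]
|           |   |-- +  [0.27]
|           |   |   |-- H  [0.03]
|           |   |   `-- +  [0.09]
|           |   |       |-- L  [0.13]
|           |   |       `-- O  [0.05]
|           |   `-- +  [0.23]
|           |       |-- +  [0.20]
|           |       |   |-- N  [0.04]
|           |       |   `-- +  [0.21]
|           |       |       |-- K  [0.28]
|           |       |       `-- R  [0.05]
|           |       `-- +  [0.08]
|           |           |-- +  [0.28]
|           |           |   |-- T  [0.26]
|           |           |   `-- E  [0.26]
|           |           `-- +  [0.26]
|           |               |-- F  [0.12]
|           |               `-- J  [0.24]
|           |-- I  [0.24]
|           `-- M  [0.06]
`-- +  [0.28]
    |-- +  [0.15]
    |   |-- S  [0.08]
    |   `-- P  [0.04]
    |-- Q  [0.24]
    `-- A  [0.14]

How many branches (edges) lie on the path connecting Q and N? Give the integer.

9

The MRCA of Q and N is the root of the tree.
From Q up to that node: 2 branches. From N up to the same node: 7 branches. Total: 2 + 7 = 9.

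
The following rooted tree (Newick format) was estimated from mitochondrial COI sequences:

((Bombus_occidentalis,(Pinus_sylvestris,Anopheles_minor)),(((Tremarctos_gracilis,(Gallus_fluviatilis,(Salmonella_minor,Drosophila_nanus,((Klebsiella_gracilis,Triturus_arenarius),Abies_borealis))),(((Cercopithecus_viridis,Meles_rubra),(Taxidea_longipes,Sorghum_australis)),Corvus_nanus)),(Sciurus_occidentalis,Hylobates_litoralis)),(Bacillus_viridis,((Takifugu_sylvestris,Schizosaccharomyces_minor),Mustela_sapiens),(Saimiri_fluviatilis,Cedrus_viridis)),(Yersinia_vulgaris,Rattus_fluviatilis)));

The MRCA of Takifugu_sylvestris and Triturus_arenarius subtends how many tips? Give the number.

22

The MRCA of Takifugu_sylvestris and Triturus_arenarius is the node subtending (((Tremarctos_gracilis,(Gallus_fluviatilis,(Salmonella_minor,Drosophila_nanus,((Klebsiella_gracilis,Triturus_arenarius),Abies_borealis))),(((Cercopithecus_viridis,Meles_rubra),(Taxidea_longipes,Sorghum_australis)),Corvus_nanus)),(Sciurus_occidentalis,Hylobates_litoralis)),(Bacillus_viridis,((Takifugu_sylvestris,Schizosaccharomyces_minor),Mustela_sapiens),(Saimiri_fluviatilis,Cedrus_viridis)),(Yersinia_vulgaris,Rattus_fluviatilis)).
That clade contains 22 terminal taxa: Abies_borealis, Bacillus_viridis, Cedrus_viridis, Cercopithecus_viridis, Corvus_nanus, Drosophila_nanus, Gallus_fluviatilis, Hylobates_litoralis, Klebsiella_gracilis, Meles_rubra, Mustela_sapiens, Rattus_fluviatilis, Saimiri_fluviatilis, Salmonella_minor, Schizosaccharomyces_minor, Sciurus_occidentalis, Sorghum_australis, Takifugu_sylvestris, Taxidea_longipes, Tremarctos_gracilis, Triturus_arenarius, Yersinia_vulgaris.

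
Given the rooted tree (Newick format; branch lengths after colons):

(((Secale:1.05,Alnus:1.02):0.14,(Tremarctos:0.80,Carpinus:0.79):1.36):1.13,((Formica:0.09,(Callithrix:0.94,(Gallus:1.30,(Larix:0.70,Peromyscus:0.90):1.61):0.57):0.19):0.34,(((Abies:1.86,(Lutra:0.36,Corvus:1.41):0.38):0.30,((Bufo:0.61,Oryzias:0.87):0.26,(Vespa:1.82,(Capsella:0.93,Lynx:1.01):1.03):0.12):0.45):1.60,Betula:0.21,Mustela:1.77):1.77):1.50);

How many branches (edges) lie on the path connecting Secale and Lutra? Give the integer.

The MRCA of Secale and Lutra is the root of the tree.
From Secale up to that node: 3 branches. From Lutra up to the same node: 6 branches. Total: 3 + 6 = 9.

9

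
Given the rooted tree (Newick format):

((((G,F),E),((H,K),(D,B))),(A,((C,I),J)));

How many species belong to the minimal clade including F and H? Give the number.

7

The MRCA of F and H is the node subtending (((G,F),E),((H,K),(D,B))).
That clade contains 7 terminal taxa: B, D, E, F, G, H, K.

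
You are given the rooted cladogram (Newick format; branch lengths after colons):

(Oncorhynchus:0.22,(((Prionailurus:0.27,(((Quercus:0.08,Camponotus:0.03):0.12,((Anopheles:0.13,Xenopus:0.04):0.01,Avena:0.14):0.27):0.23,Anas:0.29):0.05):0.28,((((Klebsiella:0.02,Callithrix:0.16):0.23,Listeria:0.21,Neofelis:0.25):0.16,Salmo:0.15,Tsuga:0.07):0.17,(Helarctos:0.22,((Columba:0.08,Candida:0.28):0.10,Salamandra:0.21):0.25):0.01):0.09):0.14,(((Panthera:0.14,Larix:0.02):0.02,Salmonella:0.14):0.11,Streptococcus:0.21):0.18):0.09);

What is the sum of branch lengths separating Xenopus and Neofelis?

The path runs Xenopus → … → MRCA → … → Neofelis; the MRCA is the node subtending ((Prionailurus,(((Quercus,Camponotus),((Anopheles,Xenopus),Avena)),Anas)),((((Klebsiella,Callithrix),Listeria,Neofelis),Salmo,Tsuga),(Helarctos,((Columba,Candida),Salamandra)))).
Branch lengths along that path: 0.04 + 0.01 + 0.27 + 0.23 + 0.05 + 0.28 + 0.09 + 0.17 + 0.16 + 0.25 = 1.55.

1.55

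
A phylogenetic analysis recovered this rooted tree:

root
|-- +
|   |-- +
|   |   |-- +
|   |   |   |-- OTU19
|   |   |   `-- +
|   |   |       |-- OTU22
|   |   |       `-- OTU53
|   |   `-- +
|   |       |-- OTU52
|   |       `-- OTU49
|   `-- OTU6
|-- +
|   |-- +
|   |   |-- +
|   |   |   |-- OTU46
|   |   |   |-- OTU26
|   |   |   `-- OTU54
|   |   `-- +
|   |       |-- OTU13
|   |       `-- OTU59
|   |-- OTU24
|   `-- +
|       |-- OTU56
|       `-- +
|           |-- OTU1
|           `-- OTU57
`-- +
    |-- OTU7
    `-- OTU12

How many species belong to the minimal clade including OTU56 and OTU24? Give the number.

9

The MRCA of OTU56 and OTU24 is the node subtending (((OTU46,OTU26,OTU54),(OTU13,OTU59)),OTU24,(OTU56,(OTU1,OTU57))).
That clade contains 9 terminal taxa: OTU1, OTU13, OTU24, OTU26, OTU46, OTU54, OTU56, OTU57, OTU59.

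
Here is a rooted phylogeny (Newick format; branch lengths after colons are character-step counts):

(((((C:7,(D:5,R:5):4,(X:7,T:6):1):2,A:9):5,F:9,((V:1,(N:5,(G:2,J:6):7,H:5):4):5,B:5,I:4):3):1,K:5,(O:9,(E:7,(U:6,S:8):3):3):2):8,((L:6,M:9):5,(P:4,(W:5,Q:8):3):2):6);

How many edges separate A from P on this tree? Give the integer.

The MRCA of A and P is the root of the tree.
From A up to that node: 4 branches. From P up to the same node: 3 branches. Total: 4 + 3 = 7.

7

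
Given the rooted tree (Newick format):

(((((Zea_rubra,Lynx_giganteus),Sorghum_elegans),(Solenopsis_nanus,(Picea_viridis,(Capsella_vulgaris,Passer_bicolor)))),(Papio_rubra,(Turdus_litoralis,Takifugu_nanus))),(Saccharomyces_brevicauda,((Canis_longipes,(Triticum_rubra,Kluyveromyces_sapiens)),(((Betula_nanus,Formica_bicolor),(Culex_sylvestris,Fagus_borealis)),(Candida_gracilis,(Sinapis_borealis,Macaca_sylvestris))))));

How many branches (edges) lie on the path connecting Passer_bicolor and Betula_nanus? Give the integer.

The MRCA of Passer_bicolor and Betula_nanus is the root of the tree.
From Passer_bicolor up to that node: 6 branches. From Betula_nanus up to the same node: 6 branches. Total: 6 + 6 = 12.

12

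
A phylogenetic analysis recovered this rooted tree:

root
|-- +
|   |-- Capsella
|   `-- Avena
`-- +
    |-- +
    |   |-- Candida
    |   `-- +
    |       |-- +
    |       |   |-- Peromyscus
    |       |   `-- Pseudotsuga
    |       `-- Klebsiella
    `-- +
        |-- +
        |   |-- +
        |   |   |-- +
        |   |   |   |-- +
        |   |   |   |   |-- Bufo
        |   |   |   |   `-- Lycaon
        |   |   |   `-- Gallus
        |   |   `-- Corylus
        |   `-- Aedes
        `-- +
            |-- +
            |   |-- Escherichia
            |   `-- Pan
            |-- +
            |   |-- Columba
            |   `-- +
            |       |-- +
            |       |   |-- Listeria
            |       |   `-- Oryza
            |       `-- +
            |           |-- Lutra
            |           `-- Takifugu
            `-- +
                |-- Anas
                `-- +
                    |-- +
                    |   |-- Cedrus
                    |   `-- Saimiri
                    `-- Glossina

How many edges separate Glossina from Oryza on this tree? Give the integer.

7

The MRCA of Glossina and Oryza is the node subtending ((Escherichia,Pan),(Columba,((Listeria,Oryza),(Lutra,Takifugu))),(Anas,((Cedrus,Saimiri),Glossina))).
From Glossina up to that node: 3 branches. From Oryza up to the same node: 4 branches. Total: 3 + 4 = 7.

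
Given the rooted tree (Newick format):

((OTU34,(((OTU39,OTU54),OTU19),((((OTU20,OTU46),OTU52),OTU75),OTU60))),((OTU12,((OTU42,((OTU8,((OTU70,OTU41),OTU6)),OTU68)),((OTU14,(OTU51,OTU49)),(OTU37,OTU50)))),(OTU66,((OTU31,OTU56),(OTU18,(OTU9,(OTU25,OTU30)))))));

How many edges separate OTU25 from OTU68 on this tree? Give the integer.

11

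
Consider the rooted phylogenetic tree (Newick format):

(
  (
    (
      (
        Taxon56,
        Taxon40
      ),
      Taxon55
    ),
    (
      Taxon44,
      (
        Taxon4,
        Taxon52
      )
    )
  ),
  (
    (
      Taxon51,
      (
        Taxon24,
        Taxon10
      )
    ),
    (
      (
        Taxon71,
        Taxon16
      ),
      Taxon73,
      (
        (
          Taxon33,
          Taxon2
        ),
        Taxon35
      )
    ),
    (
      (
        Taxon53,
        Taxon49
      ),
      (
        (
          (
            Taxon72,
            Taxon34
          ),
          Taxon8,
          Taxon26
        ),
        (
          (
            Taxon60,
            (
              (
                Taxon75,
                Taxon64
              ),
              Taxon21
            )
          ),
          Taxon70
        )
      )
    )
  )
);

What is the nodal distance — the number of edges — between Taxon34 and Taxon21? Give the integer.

7

The MRCA of Taxon34 and Taxon21 is the node subtending (((Taxon72,Taxon34),Taxon8,Taxon26),((Taxon60,((Taxon75,Taxon64),Taxon21)),Taxon70)).
From Taxon34 up to that node: 3 branches. From Taxon21 up to the same node: 4 branches. Total: 3 + 4 = 7.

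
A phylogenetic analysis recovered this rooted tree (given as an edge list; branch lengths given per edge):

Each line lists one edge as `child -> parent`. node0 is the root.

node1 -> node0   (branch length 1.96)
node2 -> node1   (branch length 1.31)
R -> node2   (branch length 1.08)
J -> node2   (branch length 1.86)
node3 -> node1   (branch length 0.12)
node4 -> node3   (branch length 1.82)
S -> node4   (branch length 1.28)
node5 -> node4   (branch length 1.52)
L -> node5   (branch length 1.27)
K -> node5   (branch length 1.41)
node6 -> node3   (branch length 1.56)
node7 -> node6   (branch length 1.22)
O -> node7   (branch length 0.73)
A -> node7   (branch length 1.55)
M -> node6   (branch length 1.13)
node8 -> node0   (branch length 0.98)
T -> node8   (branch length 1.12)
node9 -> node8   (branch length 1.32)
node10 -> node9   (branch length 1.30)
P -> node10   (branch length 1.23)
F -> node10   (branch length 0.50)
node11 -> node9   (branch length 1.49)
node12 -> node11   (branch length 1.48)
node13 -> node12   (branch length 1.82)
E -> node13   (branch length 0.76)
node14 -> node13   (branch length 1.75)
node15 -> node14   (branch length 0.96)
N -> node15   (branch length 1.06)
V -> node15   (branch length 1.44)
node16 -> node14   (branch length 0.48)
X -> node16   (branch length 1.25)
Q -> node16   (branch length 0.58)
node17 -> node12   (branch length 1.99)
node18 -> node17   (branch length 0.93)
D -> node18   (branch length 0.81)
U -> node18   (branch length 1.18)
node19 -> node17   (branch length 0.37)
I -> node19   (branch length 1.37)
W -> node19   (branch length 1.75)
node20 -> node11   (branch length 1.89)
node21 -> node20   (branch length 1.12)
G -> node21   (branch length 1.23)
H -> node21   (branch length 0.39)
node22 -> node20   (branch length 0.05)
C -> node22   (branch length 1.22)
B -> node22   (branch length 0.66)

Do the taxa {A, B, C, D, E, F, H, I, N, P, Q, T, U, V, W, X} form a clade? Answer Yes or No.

The MRCA of the listed taxa is the root, so the smallest clade containing them is the whole tree.
That clade also contains G, J, K, L, M, O, R, S, which are not in the proposed group, so the group is not monophyletic.

No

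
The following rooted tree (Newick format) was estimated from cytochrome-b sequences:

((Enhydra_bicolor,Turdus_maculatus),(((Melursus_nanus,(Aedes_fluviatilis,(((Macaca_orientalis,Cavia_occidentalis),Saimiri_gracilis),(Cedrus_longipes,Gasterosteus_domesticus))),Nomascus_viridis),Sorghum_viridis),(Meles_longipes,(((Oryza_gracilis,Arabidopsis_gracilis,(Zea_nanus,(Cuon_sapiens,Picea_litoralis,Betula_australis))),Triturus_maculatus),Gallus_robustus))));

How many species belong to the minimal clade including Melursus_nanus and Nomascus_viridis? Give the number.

8

The MRCA of Melursus_nanus and Nomascus_viridis is the node subtending (Melursus_nanus,(Aedes_fluviatilis,(((Macaca_orientalis,Cavia_occidentalis),Saimiri_gracilis),(Cedrus_longipes,Gasterosteus_domesticus))),Nomascus_viridis).
That clade contains 8 terminal taxa: Aedes_fluviatilis, Cavia_occidentalis, Cedrus_longipes, Gasterosteus_domesticus, Macaca_orientalis, Melursus_nanus, Nomascus_viridis, Saimiri_gracilis.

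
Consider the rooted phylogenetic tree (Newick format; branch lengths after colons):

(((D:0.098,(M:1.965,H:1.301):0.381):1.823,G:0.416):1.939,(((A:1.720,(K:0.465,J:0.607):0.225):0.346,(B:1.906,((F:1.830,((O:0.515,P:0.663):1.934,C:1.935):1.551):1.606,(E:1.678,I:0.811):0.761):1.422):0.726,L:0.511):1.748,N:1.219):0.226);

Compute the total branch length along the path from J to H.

The path runs J → … → MRCA → … → H; the MRCA is the root of the tree.
Branch lengths along that path: 0.607 + 0.225 + 0.346 + 1.748 + 0.226 + 1.939 + 1.823 + 0.381 + 1.301 = 8.596.

8.596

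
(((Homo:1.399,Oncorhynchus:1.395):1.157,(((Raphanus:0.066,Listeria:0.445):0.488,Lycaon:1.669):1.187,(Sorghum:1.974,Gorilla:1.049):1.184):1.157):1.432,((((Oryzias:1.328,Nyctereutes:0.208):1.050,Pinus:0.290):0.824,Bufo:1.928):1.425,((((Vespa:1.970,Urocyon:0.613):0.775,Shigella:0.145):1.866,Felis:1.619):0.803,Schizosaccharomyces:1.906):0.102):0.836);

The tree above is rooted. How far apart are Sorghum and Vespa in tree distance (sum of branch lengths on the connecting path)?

12.099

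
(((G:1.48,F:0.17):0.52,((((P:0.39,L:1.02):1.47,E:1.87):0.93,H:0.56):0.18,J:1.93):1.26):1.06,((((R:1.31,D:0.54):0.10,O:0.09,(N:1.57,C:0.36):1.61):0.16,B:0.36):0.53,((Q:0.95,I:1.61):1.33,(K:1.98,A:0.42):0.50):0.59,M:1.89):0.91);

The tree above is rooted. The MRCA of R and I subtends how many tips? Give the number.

The MRCA of R and I is the node subtending ((((R,D),O,(N,C)),B),((Q,I),(K,A)),M).
That clade contains 11 terminal taxa: A, B, C, D, I, K, M, N, O, Q, R.

11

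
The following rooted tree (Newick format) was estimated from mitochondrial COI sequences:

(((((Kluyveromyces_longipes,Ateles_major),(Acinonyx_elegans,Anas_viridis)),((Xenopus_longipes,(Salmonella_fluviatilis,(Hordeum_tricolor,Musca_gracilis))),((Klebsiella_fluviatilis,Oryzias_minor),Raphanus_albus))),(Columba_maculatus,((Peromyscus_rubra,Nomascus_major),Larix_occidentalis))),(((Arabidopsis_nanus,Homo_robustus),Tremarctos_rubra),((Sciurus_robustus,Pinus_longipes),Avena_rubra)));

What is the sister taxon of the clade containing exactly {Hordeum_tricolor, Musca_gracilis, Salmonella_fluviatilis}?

Xenopus_longipes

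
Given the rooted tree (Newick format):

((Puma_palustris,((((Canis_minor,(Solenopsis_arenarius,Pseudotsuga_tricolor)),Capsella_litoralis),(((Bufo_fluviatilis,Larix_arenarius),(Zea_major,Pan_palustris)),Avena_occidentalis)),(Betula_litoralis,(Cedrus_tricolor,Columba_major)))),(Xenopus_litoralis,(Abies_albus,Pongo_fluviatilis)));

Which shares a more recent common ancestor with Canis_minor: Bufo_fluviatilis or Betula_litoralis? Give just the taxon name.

Bufo_fluviatilis

The MRCA of Canis_minor and Bufo_fluviatilis subtends (((Canis_minor,(Solenopsis_arenarius,Pseudotsuga_tricolor)),Capsella_litoralis),(((Bufo_fluviatilis,Larix_arenarius),(Zea_major,Pan_palustris)),Avena_occidentalis)) (9 taxa).
The MRCA of Canis_minor and Betula_litoralis subtends ((((Canis_minor,(Solenopsis_arenarius,Pseudotsuga_tricolor)),Capsella_litoralis),(((Bufo_fluviatilis,Larix_arenarius),(Zea_major,Pan_palustris)),Avena_occidentalis)),(Betula_litoralis,(Cedrus_tricolor,Columba_major))) (12 taxa).
The first is nested inside the second, so Canis_minor shares a more recent common ancestor with Bufo_fluviatilis.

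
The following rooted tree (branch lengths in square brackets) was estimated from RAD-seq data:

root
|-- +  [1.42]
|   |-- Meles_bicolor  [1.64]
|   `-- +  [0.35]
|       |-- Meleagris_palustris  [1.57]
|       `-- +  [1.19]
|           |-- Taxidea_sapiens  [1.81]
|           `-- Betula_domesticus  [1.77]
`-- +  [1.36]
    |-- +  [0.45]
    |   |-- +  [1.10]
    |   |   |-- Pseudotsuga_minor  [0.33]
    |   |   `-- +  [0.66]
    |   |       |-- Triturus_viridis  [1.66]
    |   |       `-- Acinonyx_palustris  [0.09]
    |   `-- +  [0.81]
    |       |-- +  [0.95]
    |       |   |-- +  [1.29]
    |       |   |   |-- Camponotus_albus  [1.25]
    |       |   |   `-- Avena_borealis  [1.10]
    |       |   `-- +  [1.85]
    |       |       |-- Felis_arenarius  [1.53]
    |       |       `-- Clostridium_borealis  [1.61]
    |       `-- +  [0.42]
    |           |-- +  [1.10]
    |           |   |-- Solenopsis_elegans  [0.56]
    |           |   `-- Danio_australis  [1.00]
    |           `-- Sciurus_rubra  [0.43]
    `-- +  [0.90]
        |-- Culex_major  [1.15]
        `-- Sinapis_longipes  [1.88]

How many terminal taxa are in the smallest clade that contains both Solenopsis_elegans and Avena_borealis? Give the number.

The MRCA of Solenopsis_elegans and Avena_borealis is the node subtending (((Camponotus_albus,Avena_borealis),(Felis_arenarius,Clostridium_borealis)),((Solenopsis_elegans,Danio_australis),Sciurus_rubra)).
That clade contains 7 terminal taxa: Avena_borealis, Camponotus_albus, Clostridium_borealis, Danio_australis, Felis_arenarius, Sciurus_rubra, Solenopsis_elegans.

7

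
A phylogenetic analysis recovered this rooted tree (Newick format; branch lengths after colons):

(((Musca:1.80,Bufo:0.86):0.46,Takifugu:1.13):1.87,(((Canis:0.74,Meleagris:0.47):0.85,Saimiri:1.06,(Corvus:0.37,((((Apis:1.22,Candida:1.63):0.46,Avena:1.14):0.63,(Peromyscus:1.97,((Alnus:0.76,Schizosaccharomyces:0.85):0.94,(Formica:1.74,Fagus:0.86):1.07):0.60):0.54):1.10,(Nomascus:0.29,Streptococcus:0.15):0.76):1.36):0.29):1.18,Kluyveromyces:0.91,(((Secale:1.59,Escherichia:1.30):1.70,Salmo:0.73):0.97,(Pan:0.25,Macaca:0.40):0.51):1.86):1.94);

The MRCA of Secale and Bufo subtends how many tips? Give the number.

23

The MRCA of Secale and Bufo is the root, so the clade is the entire tree.
That clade contains 23 terminal taxa: Alnus, Apis, Avena, Bufo, Candida, Canis, Corvus, Escherichia, Fagus, Formica, Kluyveromyces, Macaca, Meleagris, Musca, Nomascus, Pan, Peromyscus, Saimiri, Salmo, Schizosaccharomyces, Secale, Streptococcus, Takifugu.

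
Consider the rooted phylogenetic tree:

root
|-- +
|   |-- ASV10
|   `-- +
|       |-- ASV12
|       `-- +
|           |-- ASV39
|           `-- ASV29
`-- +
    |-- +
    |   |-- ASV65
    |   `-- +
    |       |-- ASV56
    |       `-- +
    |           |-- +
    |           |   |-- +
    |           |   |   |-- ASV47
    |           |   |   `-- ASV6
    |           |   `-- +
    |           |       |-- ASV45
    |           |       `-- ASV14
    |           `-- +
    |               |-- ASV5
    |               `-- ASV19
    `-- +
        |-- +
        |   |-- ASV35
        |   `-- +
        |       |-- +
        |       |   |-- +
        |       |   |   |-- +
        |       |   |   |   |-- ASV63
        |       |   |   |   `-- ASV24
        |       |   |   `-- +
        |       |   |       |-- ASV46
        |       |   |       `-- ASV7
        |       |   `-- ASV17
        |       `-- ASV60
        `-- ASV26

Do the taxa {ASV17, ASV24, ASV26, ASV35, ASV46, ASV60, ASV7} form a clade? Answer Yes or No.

The MRCA of the listed taxa subtends ((ASV35,((((ASV63,ASV24),(ASV46,ASV7)),ASV17),ASV60)),ASV26).
That clade also contains ASV63, which is not in the proposed group, so the group is not monophyletic.

No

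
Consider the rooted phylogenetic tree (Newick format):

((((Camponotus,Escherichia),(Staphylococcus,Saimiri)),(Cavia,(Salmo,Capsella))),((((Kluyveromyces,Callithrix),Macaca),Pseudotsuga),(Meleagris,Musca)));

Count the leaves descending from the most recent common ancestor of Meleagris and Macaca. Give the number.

The MRCA of Meleagris and Macaca is the node subtending ((((Kluyveromyces,Callithrix),Macaca),Pseudotsuga),(Meleagris,Musca)).
That clade contains 6 terminal taxa: Callithrix, Kluyveromyces, Macaca, Meleagris, Musca, Pseudotsuga.

6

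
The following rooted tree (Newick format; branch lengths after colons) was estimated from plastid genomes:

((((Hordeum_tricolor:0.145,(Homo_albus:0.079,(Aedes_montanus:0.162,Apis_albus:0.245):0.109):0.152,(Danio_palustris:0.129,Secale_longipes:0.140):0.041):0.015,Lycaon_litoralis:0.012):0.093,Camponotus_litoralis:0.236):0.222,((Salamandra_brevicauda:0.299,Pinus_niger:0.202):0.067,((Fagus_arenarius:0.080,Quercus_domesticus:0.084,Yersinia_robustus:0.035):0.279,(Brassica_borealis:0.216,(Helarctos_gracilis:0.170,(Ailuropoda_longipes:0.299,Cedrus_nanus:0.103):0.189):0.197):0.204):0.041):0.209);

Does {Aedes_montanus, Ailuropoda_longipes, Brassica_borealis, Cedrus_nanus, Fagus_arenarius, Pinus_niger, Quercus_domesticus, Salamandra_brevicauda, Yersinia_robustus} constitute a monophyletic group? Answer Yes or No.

No

The MRCA of the listed taxa is the root, so the smallest clade containing them is the whole tree.
That clade also contains Apis_albus, Camponotus_litoralis, Danio_palustris, Helarctos_gracilis, Homo_albus, Hordeum_tricolor, Lycaon_litoralis, Secale_longipes, which are not in the proposed group, so the group is not monophyletic.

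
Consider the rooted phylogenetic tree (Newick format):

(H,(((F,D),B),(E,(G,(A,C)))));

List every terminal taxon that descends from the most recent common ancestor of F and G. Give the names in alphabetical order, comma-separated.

Tracing F: it sits inside (F,D).
Tracing G: it sits inside (G,(A,C)).
The smallest clade enclosing both is (((F,D),B),(E,(G,(A,C)))); the answer is its 7 terminal taxa in alphabetical order.

A, B, C, D, E, F, G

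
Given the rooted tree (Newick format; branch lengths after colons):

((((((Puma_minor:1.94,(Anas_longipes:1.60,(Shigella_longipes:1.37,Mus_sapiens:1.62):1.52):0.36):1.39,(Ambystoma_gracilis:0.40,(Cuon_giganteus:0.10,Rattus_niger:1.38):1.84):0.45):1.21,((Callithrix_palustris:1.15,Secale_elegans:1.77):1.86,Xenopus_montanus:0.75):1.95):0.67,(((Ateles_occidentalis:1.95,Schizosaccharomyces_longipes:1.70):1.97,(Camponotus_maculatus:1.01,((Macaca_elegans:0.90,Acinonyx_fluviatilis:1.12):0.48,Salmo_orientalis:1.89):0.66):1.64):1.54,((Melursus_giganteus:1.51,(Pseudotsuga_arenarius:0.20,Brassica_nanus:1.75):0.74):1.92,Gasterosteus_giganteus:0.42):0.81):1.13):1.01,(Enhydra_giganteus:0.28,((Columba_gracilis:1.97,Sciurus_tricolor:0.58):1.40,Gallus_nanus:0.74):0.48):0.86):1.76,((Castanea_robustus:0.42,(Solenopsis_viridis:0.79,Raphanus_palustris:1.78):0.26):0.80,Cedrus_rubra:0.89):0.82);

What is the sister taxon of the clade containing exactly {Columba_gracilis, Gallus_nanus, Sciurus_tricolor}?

The clade containing exactly {Columba_gracilis, Gallus_nanus, Sciurus_tricolor} attaches to the tree at the node subtending (Enhydra_giganteus,((Columba_gracilis,Sciurus_tricolor),Gallus_nanus)).
The other lineage descending from that same node — the sister group — is the single tip Enhydra_giganteus.

Enhydra_giganteus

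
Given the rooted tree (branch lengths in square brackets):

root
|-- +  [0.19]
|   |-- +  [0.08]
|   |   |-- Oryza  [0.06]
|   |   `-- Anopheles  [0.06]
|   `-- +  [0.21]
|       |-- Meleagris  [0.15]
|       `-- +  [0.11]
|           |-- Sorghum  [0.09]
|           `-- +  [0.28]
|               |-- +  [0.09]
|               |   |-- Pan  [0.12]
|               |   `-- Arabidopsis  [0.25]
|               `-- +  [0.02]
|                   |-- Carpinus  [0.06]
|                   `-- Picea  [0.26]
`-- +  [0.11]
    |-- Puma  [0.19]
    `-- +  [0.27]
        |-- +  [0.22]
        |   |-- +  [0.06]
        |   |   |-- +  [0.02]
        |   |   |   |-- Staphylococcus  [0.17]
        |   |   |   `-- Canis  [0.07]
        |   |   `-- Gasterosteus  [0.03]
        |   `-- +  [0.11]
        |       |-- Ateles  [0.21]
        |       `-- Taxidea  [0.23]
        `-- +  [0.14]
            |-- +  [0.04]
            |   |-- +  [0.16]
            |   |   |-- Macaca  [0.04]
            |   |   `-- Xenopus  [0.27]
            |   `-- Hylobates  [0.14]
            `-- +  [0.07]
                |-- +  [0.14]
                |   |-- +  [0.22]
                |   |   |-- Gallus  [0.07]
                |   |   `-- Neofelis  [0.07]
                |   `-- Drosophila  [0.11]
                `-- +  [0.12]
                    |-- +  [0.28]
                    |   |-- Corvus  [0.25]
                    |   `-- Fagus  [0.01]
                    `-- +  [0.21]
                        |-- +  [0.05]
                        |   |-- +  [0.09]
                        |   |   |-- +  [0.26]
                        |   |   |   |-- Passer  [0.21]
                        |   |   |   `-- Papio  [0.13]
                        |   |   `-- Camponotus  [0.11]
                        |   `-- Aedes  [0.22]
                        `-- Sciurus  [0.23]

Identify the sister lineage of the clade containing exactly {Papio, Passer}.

Camponotus

The clade containing exactly {Papio, Passer} attaches to the tree at the node subtending ((Passer,Papio),Camponotus).
The other lineage descending from that same node — the sister group — is the single tip Camponotus.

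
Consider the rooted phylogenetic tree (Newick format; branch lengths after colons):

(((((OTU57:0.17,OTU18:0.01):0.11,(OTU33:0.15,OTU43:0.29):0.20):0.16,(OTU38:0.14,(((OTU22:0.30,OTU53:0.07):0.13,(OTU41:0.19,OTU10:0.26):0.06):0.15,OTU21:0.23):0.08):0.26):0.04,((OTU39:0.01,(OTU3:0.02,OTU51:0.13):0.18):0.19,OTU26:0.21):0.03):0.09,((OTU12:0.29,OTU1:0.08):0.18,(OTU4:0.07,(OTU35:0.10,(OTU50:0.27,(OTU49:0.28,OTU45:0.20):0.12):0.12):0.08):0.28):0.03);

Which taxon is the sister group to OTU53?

OTU53 attaches to the tree at the node subtending (OTU22,OTU53).
The other lineage descending from that same node — the sister group — is the single tip OTU22.

OTU22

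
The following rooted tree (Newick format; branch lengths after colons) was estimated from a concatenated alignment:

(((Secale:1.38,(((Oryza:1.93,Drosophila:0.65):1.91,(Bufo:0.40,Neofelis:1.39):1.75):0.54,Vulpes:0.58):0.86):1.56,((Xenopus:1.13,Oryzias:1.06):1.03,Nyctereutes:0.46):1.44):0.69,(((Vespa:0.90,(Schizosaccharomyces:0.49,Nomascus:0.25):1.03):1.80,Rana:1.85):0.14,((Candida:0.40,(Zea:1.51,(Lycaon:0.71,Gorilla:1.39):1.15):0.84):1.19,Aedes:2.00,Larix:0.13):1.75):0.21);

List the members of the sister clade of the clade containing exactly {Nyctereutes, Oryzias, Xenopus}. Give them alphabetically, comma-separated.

The clade containing exactly {Nyctereutes, Oryzias, Xenopus} attaches to the tree at the node subtending ((Secale,(((Oryza,Drosophila),(Bufo,Neofelis)),Vulpes)),((Xenopus,Oryzias),Nyctereutes)).
The other lineage descending from that same node — the sister group — is (Secale,(((Oryza,Drosophila),(Bufo,Neofelis)),Vulpes)); its 6 tips in alphabetical order are the answer.

Bufo, Drosophila, Neofelis, Oryza, Secale, Vulpes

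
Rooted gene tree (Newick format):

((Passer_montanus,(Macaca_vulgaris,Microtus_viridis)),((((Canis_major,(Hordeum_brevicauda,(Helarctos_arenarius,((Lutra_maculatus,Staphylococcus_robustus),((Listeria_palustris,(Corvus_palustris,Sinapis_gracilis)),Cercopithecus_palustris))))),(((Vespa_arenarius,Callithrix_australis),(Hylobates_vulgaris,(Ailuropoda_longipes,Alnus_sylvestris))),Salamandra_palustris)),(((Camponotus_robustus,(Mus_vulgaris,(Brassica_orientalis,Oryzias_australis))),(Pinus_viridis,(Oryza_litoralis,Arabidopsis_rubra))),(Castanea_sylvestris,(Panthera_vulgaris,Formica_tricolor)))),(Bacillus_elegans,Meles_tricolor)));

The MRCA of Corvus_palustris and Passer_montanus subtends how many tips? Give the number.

30

The MRCA of Corvus_palustris and Passer_montanus is the root, so the clade is the entire tree.
That clade contains 30 terminal taxa: Ailuropoda_longipes, Alnus_sylvestris, Arabidopsis_rubra, Bacillus_elegans, Brassica_orientalis, Callithrix_australis, Camponotus_robustus, Canis_major, Castanea_sylvestris, Cercopithecus_palustris, Corvus_palustris, Formica_tricolor, Helarctos_arenarius, Hordeum_brevicauda, Hylobates_vulgaris, Listeria_palustris, Lutra_maculatus, Macaca_vulgaris, Meles_tricolor, Microtus_viridis, Mus_vulgaris, Oryza_litoralis, Oryzias_australis, Panthera_vulgaris, Passer_montanus, Pinus_viridis, Salamandra_palustris, Sinapis_gracilis, Staphylococcus_robustus, Vespa_arenarius.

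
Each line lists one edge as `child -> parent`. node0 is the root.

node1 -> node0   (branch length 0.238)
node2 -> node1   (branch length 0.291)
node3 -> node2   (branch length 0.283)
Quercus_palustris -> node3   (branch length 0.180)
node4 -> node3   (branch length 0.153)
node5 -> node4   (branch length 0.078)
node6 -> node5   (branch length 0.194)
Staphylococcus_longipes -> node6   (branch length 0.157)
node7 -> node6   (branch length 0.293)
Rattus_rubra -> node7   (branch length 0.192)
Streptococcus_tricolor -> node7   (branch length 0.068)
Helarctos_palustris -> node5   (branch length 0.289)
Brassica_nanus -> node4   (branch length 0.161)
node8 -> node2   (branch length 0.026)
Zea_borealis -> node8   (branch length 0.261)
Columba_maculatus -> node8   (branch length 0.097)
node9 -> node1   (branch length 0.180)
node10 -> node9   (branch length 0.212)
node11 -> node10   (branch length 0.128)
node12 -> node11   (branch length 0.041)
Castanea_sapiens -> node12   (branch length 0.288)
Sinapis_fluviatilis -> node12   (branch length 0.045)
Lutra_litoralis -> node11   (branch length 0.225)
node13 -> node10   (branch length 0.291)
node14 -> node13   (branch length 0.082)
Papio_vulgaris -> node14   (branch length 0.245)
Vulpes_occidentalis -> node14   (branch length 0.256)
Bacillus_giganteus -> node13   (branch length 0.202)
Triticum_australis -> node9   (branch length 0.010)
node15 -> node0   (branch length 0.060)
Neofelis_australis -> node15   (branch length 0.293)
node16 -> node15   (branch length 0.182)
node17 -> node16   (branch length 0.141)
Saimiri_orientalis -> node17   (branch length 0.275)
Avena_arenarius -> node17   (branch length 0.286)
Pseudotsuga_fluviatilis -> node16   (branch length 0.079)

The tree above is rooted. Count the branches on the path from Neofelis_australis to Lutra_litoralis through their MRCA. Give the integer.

7

The MRCA of Neofelis_australis and Lutra_litoralis is the root of the tree.
From Neofelis_australis up to that node: 2 branches. From Lutra_litoralis up to the same node: 5 branches. Total: 2 + 5 = 7.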